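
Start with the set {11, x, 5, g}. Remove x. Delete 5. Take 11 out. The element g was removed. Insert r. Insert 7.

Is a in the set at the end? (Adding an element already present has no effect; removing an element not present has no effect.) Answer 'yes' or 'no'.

Tracking the set through each operation:
Start: {11, 5, g, x}
Event 1 (remove x): removed. Set: {11, 5, g}
Event 2 (remove 5): removed. Set: {11, g}
Event 3 (remove 11): removed. Set: {g}
Event 4 (remove g): removed. Set: {}
Event 5 (add r): added. Set: {r}
Event 6 (add 7): added. Set: {7, r}

Final set: {7, r} (size 2)
a is NOT in the final set.

Answer: no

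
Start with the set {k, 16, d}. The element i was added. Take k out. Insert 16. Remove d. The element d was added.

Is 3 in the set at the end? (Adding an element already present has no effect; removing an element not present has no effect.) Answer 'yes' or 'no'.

Tracking the set through each operation:
Start: {16, d, k}
Event 1 (add i): added. Set: {16, d, i, k}
Event 2 (remove k): removed. Set: {16, d, i}
Event 3 (add 16): already present, no change. Set: {16, d, i}
Event 4 (remove d): removed. Set: {16, i}
Event 5 (add d): added. Set: {16, d, i}

Final set: {16, d, i} (size 3)
3 is NOT in the final set.

Answer: no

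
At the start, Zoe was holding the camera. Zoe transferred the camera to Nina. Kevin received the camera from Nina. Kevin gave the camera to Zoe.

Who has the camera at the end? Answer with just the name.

Answer: Zoe

Derivation:
Tracking the camera through each event:
Start: Zoe has the camera.
After event 1: Nina has the camera.
After event 2: Kevin has the camera.
After event 3: Zoe has the camera.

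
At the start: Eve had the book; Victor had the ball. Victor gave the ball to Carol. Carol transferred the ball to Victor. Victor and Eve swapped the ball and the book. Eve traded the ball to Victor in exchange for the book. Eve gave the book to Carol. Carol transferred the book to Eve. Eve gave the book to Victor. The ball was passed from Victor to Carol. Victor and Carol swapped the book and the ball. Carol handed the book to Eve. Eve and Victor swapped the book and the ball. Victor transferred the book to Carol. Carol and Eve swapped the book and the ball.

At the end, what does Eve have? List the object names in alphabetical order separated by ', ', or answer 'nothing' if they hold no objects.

Tracking all object holders:
Start: book:Eve, ball:Victor
Event 1 (give ball: Victor -> Carol). State: book:Eve, ball:Carol
Event 2 (give ball: Carol -> Victor). State: book:Eve, ball:Victor
Event 3 (swap ball<->book: now ball:Eve, book:Victor). State: book:Victor, ball:Eve
Event 4 (swap ball<->book: now ball:Victor, book:Eve). State: book:Eve, ball:Victor
Event 5 (give book: Eve -> Carol). State: book:Carol, ball:Victor
Event 6 (give book: Carol -> Eve). State: book:Eve, ball:Victor
Event 7 (give book: Eve -> Victor). State: book:Victor, ball:Victor
Event 8 (give ball: Victor -> Carol). State: book:Victor, ball:Carol
Event 9 (swap book<->ball: now book:Carol, ball:Victor). State: book:Carol, ball:Victor
Event 10 (give book: Carol -> Eve). State: book:Eve, ball:Victor
Event 11 (swap book<->ball: now book:Victor, ball:Eve). State: book:Victor, ball:Eve
Event 12 (give book: Victor -> Carol). State: book:Carol, ball:Eve
Event 13 (swap book<->ball: now book:Eve, ball:Carol). State: book:Eve, ball:Carol

Final state: book:Eve, ball:Carol
Eve holds: book.

Answer: book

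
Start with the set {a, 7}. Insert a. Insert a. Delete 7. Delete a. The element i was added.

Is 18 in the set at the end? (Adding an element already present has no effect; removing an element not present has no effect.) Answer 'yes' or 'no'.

Tracking the set through each operation:
Start: {7, a}
Event 1 (add a): already present, no change. Set: {7, a}
Event 2 (add a): already present, no change. Set: {7, a}
Event 3 (remove 7): removed. Set: {a}
Event 4 (remove a): removed. Set: {}
Event 5 (add i): added. Set: {i}

Final set: {i} (size 1)
18 is NOT in the final set.

Answer: no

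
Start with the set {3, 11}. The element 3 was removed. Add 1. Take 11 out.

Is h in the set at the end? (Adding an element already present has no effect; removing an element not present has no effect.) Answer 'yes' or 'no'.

Answer: no

Derivation:
Tracking the set through each operation:
Start: {11, 3}
Event 1 (remove 3): removed. Set: {11}
Event 2 (add 1): added. Set: {1, 11}
Event 3 (remove 11): removed. Set: {1}

Final set: {1} (size 1)
h is NOT in the final set.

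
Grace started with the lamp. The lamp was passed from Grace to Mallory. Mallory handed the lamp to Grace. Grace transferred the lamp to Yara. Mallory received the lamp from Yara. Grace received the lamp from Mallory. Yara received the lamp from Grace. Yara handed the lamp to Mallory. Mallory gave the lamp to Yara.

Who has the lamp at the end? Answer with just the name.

Tracking the lamp through each event:
Start: Grace has the lamp.
After event 1: Mallory has the lamp.
After event 2: Grace has the lamp.
After event 3: Yara has the lamp.
After event 4: Mallory has the lamp.
After event 5: Grace has the lamp.
After event 6: Yara has the lamp.
After event 7: Mallory has the lamp.
After event 8: Yara has the lamp.

Answer: Yara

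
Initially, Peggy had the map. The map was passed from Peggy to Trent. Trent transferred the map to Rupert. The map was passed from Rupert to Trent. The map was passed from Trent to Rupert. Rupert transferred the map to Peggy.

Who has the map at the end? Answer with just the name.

Tracking the map through each event:
Start: Peggy has the map.
After event 1: Trent has the map.
After event 2: Rupert has the map.
After event 3: Trent has the map.
After event 4: Rupert has the map.
After event 5: Peggy has the map.

Answer: Peggy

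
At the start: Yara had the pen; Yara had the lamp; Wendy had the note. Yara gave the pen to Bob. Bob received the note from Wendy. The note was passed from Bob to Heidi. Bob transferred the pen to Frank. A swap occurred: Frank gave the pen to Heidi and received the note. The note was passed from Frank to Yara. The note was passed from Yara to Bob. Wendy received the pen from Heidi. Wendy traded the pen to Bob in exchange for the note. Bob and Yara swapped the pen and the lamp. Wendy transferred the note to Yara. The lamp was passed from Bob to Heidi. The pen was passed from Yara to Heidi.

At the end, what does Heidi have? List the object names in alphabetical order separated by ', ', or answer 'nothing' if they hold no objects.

Answer: lamp, pen

Derivation:
Tracking all object holders:
Start: pen:Yara, lamp:Yara, note:Wendy
Event 1 (give pen: Yara -> Bob). State: pen:Bob, lamp:Yara, note:Wendy
Event 2 (give note: Wendy -> Bob). State: pen:Bob, lamp:Yara, note:Bob
Event 3 (give note: Bob -> Heidi). State: pen:Bob, lamp:Yara, note:Heidi
Event 4 (give pen: Bob -> Frank). State: pen:Frank, lamp:Yara, note:Heidi
Event 5 (swap pen<->note: now pen:Heidi, note:Frank). State: pen:Heidi, lamp:Yara, note:Frank
Event 6 (give note: Frank -> Yara). State: pen:Heidi, lamp:Yara, note:Yara
Event 7 (give note: Yara -> Bob). State: pen:Heidi, lamp:Yara, note:Bob
Event 8 (give pen: Heidi -> Wendy). State: pen:Wendy, lamp:Yara, note:Bob
Event 9 (swap pen<->note: now pen:Bob, note:Wendy). State: pen:Bob, lamp:Yara, note:Wendy
Event 10 (swap pen<->lamp: now pen:Yara, lamp:Bob). State: pen:Yara, lamp:Bob, note:Wendy
Event 11 (give note: Wendy -> Yara). State: pen:Yara, lamp:Bob, note:Yara
Event 12 (give lamp: Bob -> Heidi). State: pen:Yara, lamp:Heidi, note:Yara
Event 13 (give pen: Yara -> Heidi). State: pen:Heidi, lamp:Heidi, note:Yara

Final state: pen:Heidi, lamp:Heidi, note:Yara
Heidi holds: lamp, pen.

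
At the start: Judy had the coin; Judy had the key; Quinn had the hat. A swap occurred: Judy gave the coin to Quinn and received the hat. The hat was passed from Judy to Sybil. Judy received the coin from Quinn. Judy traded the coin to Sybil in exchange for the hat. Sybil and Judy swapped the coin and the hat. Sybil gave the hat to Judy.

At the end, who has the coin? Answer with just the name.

Tracking all object holders:
Start: coin:Judy, key:Judy, hat:Quinn
Event 1 (swap coin<->hat: now coin:Quinn, hat:Judy). State: coin:Quinn, key:Judy, hat:Judy
Event 2 (give hat: Judy -> Sybil). State: coin:Quinn, key:Judy, hat:Sybil
Event 3 (give coin: Quinn -> Judy). State: coin:Judy, key:Judy, hat:Sybil
Event 4 (swap coin<->hat: now coin:Sybil, hat:Judy). State: coin:Sybil, key:Judy, hat:Judy
Event 5 (swap coin<->hat: now coin:Judy, hat:Sybil). State: coin:Judy, key:Judy, hat:Sybil
Event 6 (give hat: Sybil -> Judy). State: coin:Judy, key:Judy, hat:Judy

Final state: coin:Judy, key:Judy, hat:Judy
The coin is held by Judy.

Answer: Judy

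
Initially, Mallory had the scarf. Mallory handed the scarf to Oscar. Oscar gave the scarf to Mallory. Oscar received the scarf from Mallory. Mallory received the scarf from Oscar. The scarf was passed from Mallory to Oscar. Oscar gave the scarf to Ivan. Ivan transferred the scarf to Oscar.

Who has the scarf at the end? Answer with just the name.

Answer: Oscar

Derivation:
Tracking the scarf through each event:
Start: Mallory has the scarf.
After event 1: Oscar has the scarf.
After event 2: Mallory has the scarf.
After event 3: Oscar has the scarf.
After event 4: Mallory has the scarf.
After event 5: Oscar has the scarf.
After event 6: Ivan has the scarf.
After event 7: Oscar has the scarf.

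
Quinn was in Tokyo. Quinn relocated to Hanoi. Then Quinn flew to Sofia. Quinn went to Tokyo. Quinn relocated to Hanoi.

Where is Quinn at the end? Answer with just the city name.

Tracking Quinn's location:
Start: Quinn is in Tokyo.
After move 1: Tokyo -> Hanoi. Quinn is in Hanoi.
After move 2: Hanoi -> Sofia. Quinn is in Sofia.
After move 3: Sofia -> Tokyo. Quinn is in Tokyo.
After move 4: Tokyo -> Hanoi. Quinn is in Hanoi.

Answer: Hanoi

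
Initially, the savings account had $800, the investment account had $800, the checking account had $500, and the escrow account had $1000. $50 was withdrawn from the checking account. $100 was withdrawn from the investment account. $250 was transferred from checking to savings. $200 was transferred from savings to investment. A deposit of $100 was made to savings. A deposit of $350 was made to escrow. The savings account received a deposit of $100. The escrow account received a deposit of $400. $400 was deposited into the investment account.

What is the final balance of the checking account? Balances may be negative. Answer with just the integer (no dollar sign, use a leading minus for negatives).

Answer: 200

Derivation:
Tracking account balances step by step:
Start: savings=800, investment=800, checking=500, escrow=1000
Event 1 (withdraw 50 from checking): checking: 500 - 50 = 450. Balances: savings=800, investment=800, checking=450, escrow=1000
Event 2 (withdraw 100 from investment): investment: 800 - 100 = 700. Balances: savings=800, investment=700, checking=450, escrow=1000
Event 3 (transfer 250 checking -> savings): checking: 450 - 250 = 200, savings: 800 + 250 = 1050. Balances: savings=1050, investment=700, checking=200, escrow=1000
Event 4 (transfer 200 savings -> investment): savings: 1050 - 200 = 850, investment: 700 + 200 = 900. Balances: savings=850, investment=900, checking=200, escrow=1000
Event 5 (deposit 100 to savings): savings: 850 + 100 = 950. Balances: savings=950, investment=900, checking=200, escrow=1000
Event 6 (deposit 350 to escrow): escrow: 1000 + 350 = 1350. Balances: savings=950, investment=900, checking=200, escrow=1350
Event 7 (deposit 100 to savings): savings: 950 + 100 = 1050. Balances: savings=1050, investment=900, checking=200, escrow=1350
Event 8 (deposit 400 to escrow): escrow: 1350 + 400 = 1750. Balances: savings=1050, investment=900, checking=200, escrow=1750
Event 9 (deposit 400 to investment): investment: 900 + 400 = 1300. Balances: savings=1050, investment=1300, checking=200, escrow=1750

Final balance of checking: 200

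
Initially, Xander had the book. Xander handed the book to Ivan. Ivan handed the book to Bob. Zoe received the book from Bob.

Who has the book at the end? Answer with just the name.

Tracking the book through each event:
Start: Xander has the book.
After event 1: Ivan has the book.
After event 2: Bob has the book.
After event 3: Zoe has the book.

Answer: Zoe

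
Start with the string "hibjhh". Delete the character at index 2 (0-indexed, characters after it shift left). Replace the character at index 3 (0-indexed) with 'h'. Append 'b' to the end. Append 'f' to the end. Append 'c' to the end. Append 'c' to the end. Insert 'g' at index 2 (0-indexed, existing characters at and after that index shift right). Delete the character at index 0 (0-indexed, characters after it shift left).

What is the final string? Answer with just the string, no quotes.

Answer: igjhhbfcc

Derivation:
Applying each edit step by step:
Start: "hibjhh"
Op 1 (delete idx 2 = 'b'): "hibjhh" -> "hijhh"
Op 2 (replace idx 3: 'h' -> 'h'): "hijhh" -> "hijhh"
Op 3 (append 'b'): "hijhh" -> "hijhhb"
Op 4 (append 'f'): "hijhhb" -> "hijhhbf"
Op 5 (append 'c'): "hijhhbf" -> "hijhhbfc"
Op 6 (append 'c'): "hijhhbfc" -> "hijhhbfcc"
Op 7 (insert 'g' at idx 2): "hijhhbfcc" -> "higjhhbfcc"
Op 8 (delete idx 0 = 'h'): "higjhhbfcc" -> "igjhhbfcc"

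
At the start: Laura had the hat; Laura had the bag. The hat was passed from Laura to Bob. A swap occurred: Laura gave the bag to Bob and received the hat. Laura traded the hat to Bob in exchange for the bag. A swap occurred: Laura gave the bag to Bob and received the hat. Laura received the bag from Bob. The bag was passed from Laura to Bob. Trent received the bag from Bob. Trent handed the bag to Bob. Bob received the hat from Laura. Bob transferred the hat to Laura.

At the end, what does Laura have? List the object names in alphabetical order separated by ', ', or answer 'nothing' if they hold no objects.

Tracking all object holders:
Start: hat:Laura, bag:Laura
Event 1 (give hat: Laura -> Bob). State: hat:Bob, bag:Laura
Event 2 (swap bag<->hat: now bag:Bob, hat:Laura). State: hat:Laura, bag:Bob
Event 3 (swap hat<->bag: now hat:Bob, bag:Laura). State: hat:Bob, bag:Laura
Event 4 (swap bag<->hat: now bag:Bob, hat:Laura). State: hat:Laura, bag:Bob
Event 5 (give bag: Bob -> Laura). State: hat:Laura, bag:Laura
Event 6 (give bag: Laura -> Bob). State: hat:Laura, bag:Bob
Event 7 (give bag: Bob -> Trent). State: hat:Laura, bag:Trent
Event 8 (give bag: Trent -> Bob). State: hat:Laura, bag:Bob
Event 9 (give hat: Laura -> Bob). State: hat:Bob, bag:Bob
Event 10 (give hat: Bob -> Laura). State: hat:Laura, bag:Bob

Final state: hat:Laura, bag:Bob
Laura holds: hat.

Answer: hat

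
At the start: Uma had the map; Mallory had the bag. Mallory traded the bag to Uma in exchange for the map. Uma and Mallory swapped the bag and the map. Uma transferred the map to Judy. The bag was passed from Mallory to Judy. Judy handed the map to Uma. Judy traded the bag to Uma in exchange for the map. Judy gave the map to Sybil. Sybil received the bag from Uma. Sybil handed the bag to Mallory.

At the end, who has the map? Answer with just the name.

Answer: Sybil

Derivation:
Tracking all object holders:
Start: map:Uma, bag:Mallory
Event 1 (swap bag<->map: now bag:Uma, map:Mallory). State: map:Mallory, bag:Uma
Event 2 (swap bag<->map: now bag:Mallory, map:Uma). State: map:Uma, bag:Mallory
Event 3 (give map: Uma -> Judy). State: map:Judy, bag:Mallory
Event 4 (give bag: Mallory -> Judy). State: map:Judy, bag:Judy
Event 5 (give map: Judy -> Uma). State: map:Uma, bag:Judy
Event 6 (swap bag<->map: now bag:Uma, map:Judy). State: map:Judy, bag:Uma
Event 7 (give map: Judy -> Sybil). State: map:Sybil, bag:Uma
Event 8 (give bag: Uma -> Sybil). State: map:Sybil, bag:Sybil
Event 9 (give bag: Sybil -> Mallory). State: map:Sybil, bag:Mallory

Final state: map:Sybil, bag:Mallory
The map is held by Sybil.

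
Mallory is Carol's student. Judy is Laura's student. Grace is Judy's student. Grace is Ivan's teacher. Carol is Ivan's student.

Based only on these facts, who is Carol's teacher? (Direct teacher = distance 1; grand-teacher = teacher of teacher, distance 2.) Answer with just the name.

Reconstructing the teacher chain from the given facts:
  Laura -> Judy -> Grace -> Ivan -> Carol -> Mallory
(each arrow means 'teacher of the next')
Positions in the chain (0 = top):
  position of Laura: 0
  position of Judy: 1
  position of Grace: 2
  position of Ivan: 3
  position of Carol: 4
  position of Mallory: 5

Carol is at position 4; the teacher is 1 step up the chain, i.e. position 3: Ivan.

Answer: Ivan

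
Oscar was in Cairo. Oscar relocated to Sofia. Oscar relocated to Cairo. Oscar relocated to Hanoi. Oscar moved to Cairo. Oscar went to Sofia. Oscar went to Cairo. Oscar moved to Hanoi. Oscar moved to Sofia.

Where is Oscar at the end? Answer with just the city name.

Tracking Oscar's location:
Start: Oscar is in Cairo.
After move 1: Cairo -> Sofia. Oscar is in Sofia.
After move 2: Sofia -> Cairo. Oscar is in Cairo.
After move 3: Cairo -> Hanoi. Oscar is in Hanoi.
After move 4: Hanoi -> Cairo. Oscar is in Cairo.
After move 5: Cairo -> Sofia. Oscar is in Sofia.
After move 6: Sofia -> Cairo. Oscar is in Cairo.
After move 7: Cairo -> Hanoi. Oscar is in Hanoi.
After move 8: Hanoi -> Sofia. Oscar is in Sofia.

Answer: Sofia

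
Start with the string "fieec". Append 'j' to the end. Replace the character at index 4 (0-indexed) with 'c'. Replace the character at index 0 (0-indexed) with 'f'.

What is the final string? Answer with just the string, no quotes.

Applying each edit step by step:
Start: "fieec"
Op 1 (append 'j'): "fieec" -> "fieecj"
Op 2 (replace idx 4: 'c' -> 'c'): "fieecj" -> "fieecj"
Op 3 (replace idx 0: 'f' -> 'f'): "fieecj" -> "fieecj"

Answer: fieecj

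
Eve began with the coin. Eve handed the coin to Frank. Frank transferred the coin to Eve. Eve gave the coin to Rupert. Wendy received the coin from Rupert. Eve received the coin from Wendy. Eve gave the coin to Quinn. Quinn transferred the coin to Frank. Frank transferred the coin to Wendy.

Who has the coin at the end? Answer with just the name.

Tracking the coin through each event:
Start: Eve has the coin.
After event 1: Frank has the coin.
After event 2: Eve has the coin.
After event 3: Rupert has the coin.
After event 4: Wendy has the coin.
After event 5: Eve has the coin.
After event 6: Quinn has the coin.
After event 7: Frank has the coin.
After event 8: Wendy has the coin.

Answer: Wendy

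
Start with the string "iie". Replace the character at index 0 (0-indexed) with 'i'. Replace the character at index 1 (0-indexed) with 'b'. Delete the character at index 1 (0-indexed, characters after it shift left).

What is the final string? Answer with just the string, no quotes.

Applying each edit step by step:
Start: "iie"
Op 1 (replace idx 0: 'i' -> 'i'): "iie" -> "iie"
Op 2 (replace idx 1: 'i' -> 'b'): "iie" -> "ibe"
Op 3 (delete idx 1 = 'b'): "ibe" -> "ie"

Answer: ie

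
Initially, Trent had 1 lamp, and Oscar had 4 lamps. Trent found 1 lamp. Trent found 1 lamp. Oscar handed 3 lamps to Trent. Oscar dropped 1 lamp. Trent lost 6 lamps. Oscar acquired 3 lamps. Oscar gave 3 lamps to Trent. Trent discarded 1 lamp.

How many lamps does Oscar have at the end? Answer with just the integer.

Answer: 0

Derivation:
Tracking counts step by step:
Start: Trent=1, Oscar=4
Event 1 (Trent +1): Trent: 1 -> 2. State: Trent=2, Oscar=4
Event 2 (Trent +1): Trent: 2 -> 3. State: Trent=3, Oscar=4
Event 3 (Oscar -> Trent, 3): Oscar: 4 -> 1, Trent: 3 -> 6. State: Trent=6, Oscar=1
Event 4 (Oscar -1): Oscar: 1 -> 0. State: Trent=6, Oscar=0
Event 5 (Trent -6): Trent: 6 -> 0. State: Trent=0, Oscar=0
Event 6 (Oscar +3): Oscar: 0 -> 3. State: Trent=0, Oscar=3
Event 7 (Oscar -> Trent, 3): Oscar: 3 -> 0, Trent: 0 -> 3. State: Trent=3, Oscar=0
Event 8 (Trent -1): Trent: 3 -> 2. State: Trent=2, Oscar=0

Oscar's final count: 0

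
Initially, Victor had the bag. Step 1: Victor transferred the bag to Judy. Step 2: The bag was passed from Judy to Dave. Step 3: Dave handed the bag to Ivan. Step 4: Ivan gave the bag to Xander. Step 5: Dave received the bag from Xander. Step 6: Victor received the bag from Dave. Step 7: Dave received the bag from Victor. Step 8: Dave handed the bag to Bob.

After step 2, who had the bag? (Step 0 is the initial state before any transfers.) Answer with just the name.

Tracking the bag holder through step 2:
After step 0 (start): Victor
After step 1: Judy
After step 2: Dave

At step 2, the holder is Dave.

Answer: Dave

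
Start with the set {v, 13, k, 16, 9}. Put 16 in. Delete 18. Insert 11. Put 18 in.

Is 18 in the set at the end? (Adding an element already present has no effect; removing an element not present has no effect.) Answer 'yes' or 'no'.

Tracking the set through each operation:
Start: {13, 16, 9, k, v}
Event 1 (add 16): already present, no change. Set: {13, 16, 9, k, v}
Event 2 (remove 18): not present, no change. Set: {13, 16, 9, k, v}
Event 3 (add 11): added. Set: {11, 13, 16, 9, k, v}
Event 4 (add 18): added. Set: {11, 13, 16, 18, 9, k, v}

Final set: {11, 13, 16, 18, 9, k, v} (size 7)
18 is in the final set.

Answer: yes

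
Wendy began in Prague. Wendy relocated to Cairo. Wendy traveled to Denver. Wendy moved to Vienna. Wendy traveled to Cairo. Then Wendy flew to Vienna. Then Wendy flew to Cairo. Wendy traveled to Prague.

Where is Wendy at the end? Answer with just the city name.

Answer: Prague

Derivation:
Tracking Wendy's location:
Start: Wendy is in Prague.
After move 1: Prague -> Cairo. Wendy is in Cairo.
After move 2: Cairo -> Denver. Wendy is in Denver.
After move 3: Denver -> Vienna. Wendy is in Vienna.
After move 4: Vienna -> Cairo. Wendy is in Cairo.
After move 5: Cairo -> Vienna. Wendy is in Vienna.
After move 6: Vienna -> Cairo. Wendy is in Cairo.
After move 7: Cairo -> Prague. Wendy is in Prague.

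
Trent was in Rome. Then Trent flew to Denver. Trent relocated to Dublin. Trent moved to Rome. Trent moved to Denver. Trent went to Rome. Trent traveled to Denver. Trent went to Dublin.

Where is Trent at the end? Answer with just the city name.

Answer: Dublin

Derivation:
Tracking Trent's location:
Start: Trent is in Rome.
After move 1: Rome -> Denver. Trent is in Denver.
After move 2: Denver -> Dublin. Trent is in Dublin.
After move 3: Dublin -> Rome. Trent is in Rome.
After move 4: Rome -> Denver. Trent is in Denver.
After move 5: Denver -> Rome. Trent is in Rome.
After move 6: Rome -> Denver. Trent is in Denver.
After move 7: Denver -> Dublin. Trent is in Dublin.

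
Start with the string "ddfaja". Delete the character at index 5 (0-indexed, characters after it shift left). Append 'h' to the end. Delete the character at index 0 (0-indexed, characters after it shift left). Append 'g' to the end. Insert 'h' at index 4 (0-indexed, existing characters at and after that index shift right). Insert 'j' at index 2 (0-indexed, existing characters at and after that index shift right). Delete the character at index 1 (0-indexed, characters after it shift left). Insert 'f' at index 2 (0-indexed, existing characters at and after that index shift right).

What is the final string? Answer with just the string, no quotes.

Answer: djfajhhg

Derivation:
Applying each edit step by step:
Start: "ddfaja"
Op 1 (delete idx 5 = 'a'): "ddfaja" -> "ddfaj"
Op 2 (append 'h'): "ddfaj" -> "ddfajh"
Op 3 (delete idx 0 = 'd'): "ddfajh" -> "dfajh"
Op 4 (append 'g'): "dfajh" -> "dfajhg"
Op 5 (insert 'h' at idx 4): "dfajhg" -> "dfajhhg"
Op 6 (insert 'j' at idx 2): "dfajhhg" -> "dfjajhhg"
Op 7 (delete idx 1 = 'f'): "dfjajhhg" -> "djajhhg"
Op 8 (insert 'f' at idx 2): "djajhhg" -> "djfajhhg"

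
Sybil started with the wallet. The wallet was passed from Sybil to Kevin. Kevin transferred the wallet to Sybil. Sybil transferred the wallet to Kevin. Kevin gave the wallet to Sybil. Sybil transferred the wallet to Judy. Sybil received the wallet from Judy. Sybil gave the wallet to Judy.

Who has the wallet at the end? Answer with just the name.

Answer: Judy

Derivation:
Tracking the wallet through each event:
Start: Sybil has the wallet.
After event 1: Kevin has the wallet.
After event 2: Sybil has the wallet.
After event 3: Kevin has the wallet.
After event 4: Sybil has the wallet.
After event 5: Judy has the wallet.
After event 6: Sybil has the wallet.
After event 7: Judy has the wallet.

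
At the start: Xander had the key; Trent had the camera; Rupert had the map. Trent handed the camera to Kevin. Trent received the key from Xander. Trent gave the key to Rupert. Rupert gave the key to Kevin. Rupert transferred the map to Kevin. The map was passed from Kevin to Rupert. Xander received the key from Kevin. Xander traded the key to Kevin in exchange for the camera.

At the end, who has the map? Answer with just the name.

Tracking all object holders:
Start: key:Xander, camera:Trent, map:Rupert
Event 1 (give camera: Trent -> Kevin). State: key:Xander, camera:Kevin, map:Rupert
Event 2 (give key: Xander -> Trent). State: key:Trent, camera:Kevin, map:Rupert
Event 3 (give key: Trent -> Rupert). State: key:Rupert, camera:Kevin, map:Rupert
Event 4 (give key: Rupert -> Kevin). State: key:Kevin, camera:Kevin, map:Rupert
Event 5 (give map: Rupert -> Kevin). State: key:Kevin, camera:Kevin, map:Kevin
Event 6 (give map: Kevin -> Rupert). State: key:Kevin, camera:Kevin, map:Rupert
Event 7 (give key: Kevin -> Xander). State: key:Xander, camera:Kevin, map:Rupert
Event 8 (swap key<->camera: now key:Kevin, camera:Xander). State: key:Kevin, camera:Xander, map:Rupert

Final state: key:Kevin, camera:Xander, map:Rupert
The map is held by Rupert.

Answer: Rupert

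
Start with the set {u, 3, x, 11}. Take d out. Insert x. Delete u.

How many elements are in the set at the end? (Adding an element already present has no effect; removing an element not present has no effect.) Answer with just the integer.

Answer: 3

Derivation:
Tracking the set through each operation:
Start: {11, 3, u, x}
Event 1 (remove d): not present, no change. Set: {11, 3, u, x}
Event 2 (add x): already present, no change. Set: {11, 3, u, x}
Event 3 (remove u): removed. Set: {11, 3, x}

Final set: {11, 3, x} (size 3)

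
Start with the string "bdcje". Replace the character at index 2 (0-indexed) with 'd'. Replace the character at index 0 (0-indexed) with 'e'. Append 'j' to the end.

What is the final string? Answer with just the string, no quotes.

Applying each edit step by step:
Start: "bdcje"
Op 1 (replace idx 2: 'c' -> 'd'): "bdcje" -> "bddje"
Op 2 (replace idx 0: 'b' -> 'e'): "bddje" -> "eddje"
Op 3 (append 'j'): "eddje" -> "eddjej"

Answer: eddjej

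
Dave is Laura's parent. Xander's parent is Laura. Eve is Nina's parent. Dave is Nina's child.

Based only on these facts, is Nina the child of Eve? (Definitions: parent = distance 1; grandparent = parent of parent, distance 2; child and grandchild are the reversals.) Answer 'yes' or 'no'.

Reconstructing the parent chain from the given facts:
  Eve -> Nina -> Dave -> Laura -> Xander
(each arrow means 'parent of the next')
Positions in the chain (0 = top):
  position of Eve: 0
  position of Nina: 1
  position of Dave: 2
  position of Laura: 3
  position of Xander: 4

Nina is at position 1, Eve is at position 0; signed distance (j - i) = -1.
'child' requires j - i = -1. Actual distance is -1, so the relation HOLDS.

Answer: yes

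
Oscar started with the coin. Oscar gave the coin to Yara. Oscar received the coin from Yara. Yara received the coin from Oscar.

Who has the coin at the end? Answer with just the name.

Answer: Yara

Derivation:
Tracking the coin through each event:
Start: Oscar has the coin.
After event 1: Yara has the coin.
After event 2: Oscar has the coin.
After event 3: Yara has the coin.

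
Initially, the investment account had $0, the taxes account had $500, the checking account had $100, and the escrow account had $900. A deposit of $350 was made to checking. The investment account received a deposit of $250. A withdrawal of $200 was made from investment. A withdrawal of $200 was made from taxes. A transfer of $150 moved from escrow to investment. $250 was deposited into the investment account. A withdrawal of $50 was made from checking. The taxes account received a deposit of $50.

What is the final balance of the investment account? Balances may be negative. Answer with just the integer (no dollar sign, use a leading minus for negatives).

Tracking account balances step by step:
Start: investment=0, taxes=500, checking=100, escrow=900
Event 1 (deposit 350 to checking): checking: 100 + 350 = 450. Balances: investment=0, taxes=500, checking=450, escrow=900
Event 2 (deposit 250 to investment): investment: 0 + 250 = 250. Balances: investment=250, taxes=500, checking=450, escrow=900
Event 3 (withdraw 200 from investment): investment: 250 - 200 = 50. Balances: investment=50, taxes=500, checking=450, escrow=900
Event 4 (withdraw 200 from taxes): taxes: 500 - 200 = 300. Balances: investment=50, taxes=300, checking=450, escrow=900
Event 5 (transfer 150 escrow -> investment): escrow: 900 - 150 = 750, investment: 50 + 150 = 200. Balances: investment=200, taxes=300, checking=450, escrow=750
Event 6 (deposit 250 to investment): investment: 200 + 250 = 450. Balances: investment=450, taxes=300, checking=450, escrow=750
Event 7 (withdraw 50 from checking): checking: 450 - 50 = 400. Balances: investment=450, taxes=300, checking=400, escrow=750
Event 8 (deposit 50 to taxes): taxes: 300 + 50 = 350. Balances: investment=450, taxes=350, checking=400, escrow=750

Final balance of investment: 450

Answer: 450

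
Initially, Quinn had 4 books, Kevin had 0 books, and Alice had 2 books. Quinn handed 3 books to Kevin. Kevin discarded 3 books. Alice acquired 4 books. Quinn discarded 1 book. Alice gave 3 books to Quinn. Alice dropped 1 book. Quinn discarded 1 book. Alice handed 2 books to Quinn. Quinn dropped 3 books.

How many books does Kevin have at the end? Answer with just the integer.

Tracking counts step by step:
Start: Quinn=4, Kevin=0, Alice=2
Event 1 (Quinn -> Kevin, 3): Quinn: 4 -> 1, Kevin: 0 -> 3. State: Quinn=1, Kevin=3, Alice=2
Event 2 (Kevin -3): Kevin: 3 -> 0. State: Quinn=1, Kevin=0, Alice=2
Event 3 (Alice +4): Alice: 2 -> 6. State: Quinn=1, Kevin=0, Alice=6
Event 4 (Quinn -1): Quinn: 1 -> 0. State: Quinn=0, Kevin=0, Alice=6
Event 5 (Alice -> Quinn, 3): Alice: 6 -> 3, Quinn: 0 -> 3. State: Quinn=3, Kevin=0, Alice=3
Event 6 (Alice -1): Alice: 3 -> 2. State: Quinn=3, Kevin=0, Alice=2
Event 7 (Quinn -1): Quinn: 3 -> 2. State: Quinn=2, Kevin=0, Alice=2
Event 8 (Alice -> Quinn, 2): Alice: 2 -> 0, Quinn: 2 -> 4. State: Quinn=4, Kevin=0, Alice=0
Event 9 (Quinn -3): Quinn: 4 -> 1. State: Quinn=1, Kevin=0, Alice=0

Kevin's final count: 0

Answer: 0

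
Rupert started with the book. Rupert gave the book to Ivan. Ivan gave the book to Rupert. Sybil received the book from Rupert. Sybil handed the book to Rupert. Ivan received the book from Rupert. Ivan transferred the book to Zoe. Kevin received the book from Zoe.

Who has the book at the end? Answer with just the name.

Answer: Kevin

Derivation:
Tracking the book through each event:
Start: Rupert has the book.
After event 1: Ivan has the book.
After event 2: Rupert has the book.
After event 3: Sybil has the book.
After event 4: Rupert has the book.
After event 5: Ivan has the book.
After event 6: Zoe has the book.
After event 7: Kevin has the book.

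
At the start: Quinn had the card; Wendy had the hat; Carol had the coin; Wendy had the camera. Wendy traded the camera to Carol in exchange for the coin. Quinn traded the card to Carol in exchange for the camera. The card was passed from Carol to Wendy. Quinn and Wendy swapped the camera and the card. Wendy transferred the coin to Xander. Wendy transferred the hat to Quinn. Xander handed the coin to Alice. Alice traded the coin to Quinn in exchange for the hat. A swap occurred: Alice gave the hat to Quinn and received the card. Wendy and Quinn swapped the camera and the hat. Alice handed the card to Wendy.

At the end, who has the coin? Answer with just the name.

Tracking all object holders:
Start: card:Quinn, hat:Wendy, coin:Carol, camera:Wendy
Event 1 (swap camera<->coin: now camera:Carol, coin:Wendy). State: card:Quinn, hat:Wendy, coin:Wendy, camera:Carol
Event 2 (swap card<->camera: now card:Carol, camera:Quinn). State: card:Carol, hat:Wendy, coin:Wendy, camera:Quinn
Event 3 (give card: Carol -> Wendy). State: card:Wendy, hat:Wendy, coin:Wendy, camera:Quinn
Event 4 (swap camera<->card: now camera:Wendy, card:Quinn). State: card:Quinn, hat:Wendy, coin:Wendy, camera:Wendy
Event 5 (give coin: Wendy -> Xander). State: card:Quinn, hat:Wendy, coin:Xander, camera:Wendy
Event 6 (give hat: Wendy -> Quinn). State: card:Quinn, hat:Quinn, coin:Xander, camera:Wendy
Event 7 (give coin: Xander -> Alice). State: card:Quinn, hat:Quinn, coin:Alice, camera:Wendy
Event 8 (swap coin<->hat: now coin:Quinn, hat:Alice). State: card:Quinn, hat:Alice, coin:Quinn, camera:Wendy
Event 9 (swap hat<->card: now hat:Quinn, card:Alice). State: card:Alice, hat:Quinn, coin:Quinn, camera:Wendy
Event 10 (swap camera<->hat: now camera:Quinn, hat:Wendy). State: card:Alice, hat:Wendy, coin:Quinn, camera:Quinn
Event 11 (give card: Alice -> Wendy). State: card:Wendy, hat:Wendy, coin:Quinn, camera:Quinn

Final state: card:Wendy, hat:Wendy, coin:Quinn, camera:Quinn
The coin is held by Quinn.

Answer: Quinn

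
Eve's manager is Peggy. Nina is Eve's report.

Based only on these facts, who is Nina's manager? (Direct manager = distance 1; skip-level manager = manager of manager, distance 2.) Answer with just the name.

Answer: Eve

Derivation:
Reconstructing the manager chain from the given facts:
  Peggy -> Eve -> Nina
(each arrow means 'manager of the next')
Positions in the chain (0 = top):
  position of Peggy: 0
  position of Eve: 1
  position of Nina: 2

Nina is at position 2; the manager is 1 step up the chain, i.e. position 1: Eve.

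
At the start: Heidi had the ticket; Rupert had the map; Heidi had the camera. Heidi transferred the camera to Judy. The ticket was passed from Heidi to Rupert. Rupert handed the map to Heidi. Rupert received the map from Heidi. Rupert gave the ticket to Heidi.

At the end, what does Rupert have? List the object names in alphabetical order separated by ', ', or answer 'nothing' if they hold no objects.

Answer: map

Derivation:
Tracking all object holders:
Start: ticket:Heidi, map:Rupert, camera:Heidi
Event 1 (give camera: Heidi -> Judy). State: ticket:Heidi, map:Rupert, camera:Judy
Event 2 (give ticket: Heidi -> Rupert). State: ticket:Rupert, map:Rupert, camera:Judy
Event 3 (give map: Rupert -> Heidi). State: ticket:Rupert, map:Heidi, camera:Judy
Event 4 (give map: Heidi -> Rupert). State: ticket:Rupert, map:Rupert, camera:Judy
Event 5 (give ticket: Rupert -> Heidi). State: ticket:Heidi, map:Rupert, camera:Judy

Final state: ticket:Heidi, map:Rupert, camera:Judy
Rupert holds: map.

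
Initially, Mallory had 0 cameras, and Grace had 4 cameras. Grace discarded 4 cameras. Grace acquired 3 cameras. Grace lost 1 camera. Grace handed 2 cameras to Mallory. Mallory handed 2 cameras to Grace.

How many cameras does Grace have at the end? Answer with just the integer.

Answer: 2

Derivation:
Tracking counts step by step:
Start: Mallory=0, Grace=4
Event 1 (Grace -4): Grace: 4 -> 0. State: Mallory=0, Grace=0
Event 2 (Grace +3): Grace: 0 -> 3. State: Mallory=0, Grace=3
Event 3 (Grace -1): Grace: 3 -> 2. State: Mallory=0, Grace=2
Event 4 (Grace -> Mallory, 2): Grace: 2 -> 0, Mallory: 0 -> 2. State: Mallory=2, Grace=0
Event 5 (Mallory -> Grace, 2): Mallory: 2 -> 0, Grace: 0 -> 2. State: Mallory=0, Grace=2

Grace's final count: 2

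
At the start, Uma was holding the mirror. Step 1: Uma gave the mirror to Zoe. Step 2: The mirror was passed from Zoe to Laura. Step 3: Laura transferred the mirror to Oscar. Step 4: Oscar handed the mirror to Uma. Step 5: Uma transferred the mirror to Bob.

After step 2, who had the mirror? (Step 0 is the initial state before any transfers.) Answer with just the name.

Tracking the mirror holder through step 2:
After step 0 (start): Uma
After step 1: Zoe
After step 2: Laura

At step 2, the holder is Laura.

Answer: Laura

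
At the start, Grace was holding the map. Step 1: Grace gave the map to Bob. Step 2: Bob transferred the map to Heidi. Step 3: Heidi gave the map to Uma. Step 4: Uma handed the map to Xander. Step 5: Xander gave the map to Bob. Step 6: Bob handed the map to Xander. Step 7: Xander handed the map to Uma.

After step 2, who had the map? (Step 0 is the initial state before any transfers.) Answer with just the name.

Tracking the map holder through step 2:
After step 0 (start): Grace
After step 1: Bob
After step 2: Heidi

At step 2, the holder is Heidi.

Answer: Heidi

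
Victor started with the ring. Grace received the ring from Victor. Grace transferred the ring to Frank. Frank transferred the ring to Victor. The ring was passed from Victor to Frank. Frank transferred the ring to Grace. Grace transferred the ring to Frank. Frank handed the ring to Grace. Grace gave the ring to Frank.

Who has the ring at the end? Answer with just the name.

Answer: Frank

Derivation:
Tracking the ring through each event:
Start: Victor has the ring.
After event 1: Grace has the ring.
After event 2: Frank has the ring.
After event 3: Victor has the ring.
After event 4: Frank has the ring.
After event 5: Grace has the ring.
After event 6: Frank has the ring.
After event 7: Grace has the ring.
After event 8: Frank has the ring.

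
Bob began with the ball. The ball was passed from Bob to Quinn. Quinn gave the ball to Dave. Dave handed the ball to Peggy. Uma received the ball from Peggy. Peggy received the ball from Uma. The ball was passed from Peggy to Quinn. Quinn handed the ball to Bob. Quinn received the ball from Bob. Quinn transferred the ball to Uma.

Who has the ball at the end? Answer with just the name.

Answer: Uma

Derivation:
Tracking the ball through each event:
Start: Bob has the ball.
After event 1: Quinn has the ball.
After event 2: Dave has the ball.
After event 3: Peggy has the ball.
After event 4: Uma has the ball.
After event 5: Peggy has the ball.
After event 6: Quinn has the ball.
After event 7: Bob has the ball.
After event 8: Quinn has the ball.
After event 9: Uma has the ball.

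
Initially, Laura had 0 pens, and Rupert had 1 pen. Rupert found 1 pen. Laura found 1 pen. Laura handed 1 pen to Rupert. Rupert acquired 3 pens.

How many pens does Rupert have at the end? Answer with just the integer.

Answer: 6

Derivation:
Tracking counts step by step:
Start: Laura=0, Rupert=1
Event 1 (Rupert +1): Rupert: 1 -> 2. State: Laura=0, Rupert=2
Event 2 (Laura +1): Laura: 0 -> 1. State: Laura=1, Rupert=2
Event 3 (Laura -> Rupert, 1): Laura: 1 -> 0, Rupert: 2 -> 3. State: Laura=0, Rupert=3
Event 4 (Rupert +3): Rupert: 3 -> 6. State: Laura=0, Rupert=6

Rupert's final count: 6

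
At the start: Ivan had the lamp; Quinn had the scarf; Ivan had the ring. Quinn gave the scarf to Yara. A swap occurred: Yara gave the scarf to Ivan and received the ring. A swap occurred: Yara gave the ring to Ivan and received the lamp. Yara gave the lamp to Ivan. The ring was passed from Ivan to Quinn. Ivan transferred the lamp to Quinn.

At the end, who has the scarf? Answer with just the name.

Tracking all object holders:
Start: lamp:Ivan, scarf:Quinn, ring:Ivan
Event 1 (give scarf: Quinn -> Yara). State: lamp:Ivan, scarf:Yara, ring:Ivan
Event 2 (swap scarf<->ring: now scarf:Ivan, ring:Yara). State: lamp:Ivan, scarf:Ivan, ring:Yara
Event 3 (swap ring<->lamp: now ring:Ivan, lamp:Yara). State: lamp:Yara, scarf:Ivan, ring:Ivan
Event 4 (give lamp: Yara -> Ivan). State: lamp:Ivan, scarf:Ivan, ring:Ivan
Event 5 (give ring: Ivan -> Quinn). State: lamp:Ivan, scarf:Ivan, ring:Quinn
Event 6 (give lamp: Ivan -> Quinn). State: lamp:Quinn, scarf:Ivan, ring:Quinn

Final state: lamp:Quinn, scarf:Ivan, ring:Quinn
The scarf is held by Ivan.

Answer: Ivan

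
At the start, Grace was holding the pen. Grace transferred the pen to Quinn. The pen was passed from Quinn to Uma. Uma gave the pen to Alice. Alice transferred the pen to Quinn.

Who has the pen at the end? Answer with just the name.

Answer: Quinn

Derivation:
Tracking the pen through each event:
Start: Grace has the pen.
After event 1: Quinn has the pen.
After event 2: Uma has the pen.
After event 3: Alice has the pen.
After event 4: Quinn has the pen.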